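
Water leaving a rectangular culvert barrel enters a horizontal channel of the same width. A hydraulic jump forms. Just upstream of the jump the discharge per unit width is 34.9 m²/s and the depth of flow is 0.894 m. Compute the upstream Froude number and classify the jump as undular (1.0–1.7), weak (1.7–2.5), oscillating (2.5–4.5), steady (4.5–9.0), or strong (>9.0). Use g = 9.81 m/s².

V₁ = q/y₁ = 34.9/0.894 = 39.0 m/s. Fr₁ = V₁/√(g·y₁) = 39.0/√(9.81×0.894) = 13.2.
Fr₁ = 13.2 lies in the strong range.

Fr₁ = 13.2; strong jump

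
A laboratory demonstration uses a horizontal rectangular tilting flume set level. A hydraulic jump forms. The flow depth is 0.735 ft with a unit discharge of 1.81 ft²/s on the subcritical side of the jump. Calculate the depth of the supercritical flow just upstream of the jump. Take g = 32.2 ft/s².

V₂ = q/y₂ = 1.81/0.735 = 2.46 ft/s; Fr₂ = V₂/√(g·y₂) = 0.506.
From the momentum equation (using Fr₂), y₁/y₂ = ½[√(1 + 8Fr₂²) − 1] = ½[√3.050 − 1] = 0.373.
y₁ = 0.373 × 0.735 = 0.274 ft.

y₁ = 0.274 ft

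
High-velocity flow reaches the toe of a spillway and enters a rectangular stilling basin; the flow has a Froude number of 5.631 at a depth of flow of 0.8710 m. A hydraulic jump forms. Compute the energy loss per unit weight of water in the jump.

Fr₁ = 5.631 (given).
Conjugate-depth relation: y₂/y₁ = ½[√(1 + 8Fr₁²) − 1] = ½[√254.67 − 1] = 7.479.
y₂ = 7.479 × 0.8710 = 6.514 m.
V₁ = Fr₁·√(g·y₁) = 5.631×√(9.81×0.8710) = 16.46 m/s; q = V₁·y₁ = 14.34 m²/s. V₂ = q/y₂ = 14.34/6.514 = 2.201 m/s. E₁ = y₁ + V₁²/2g = 14.68 m; E₂ = y₂ + V₂²/2g = 6.761 m. ΔE = E₁ − E₂ = 7.919 m.

ΔE = 7.919 m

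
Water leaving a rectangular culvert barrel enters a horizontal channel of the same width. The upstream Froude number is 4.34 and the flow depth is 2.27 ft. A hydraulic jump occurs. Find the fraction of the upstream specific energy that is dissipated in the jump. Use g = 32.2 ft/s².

ΔE/E₁ = 0.429 (42.9%)

Fr₁ = 4.34 (given).
Conjugate-depth relation: y₂/y₁ = ½[√(1 + 8Fr₁²) − 1] = ½[√151.7 − 1] = 5.66.
y₂ = 5.66 × 2.27 = 12.8 ft.
E₁ = y₁(1 + Fr₁²/2) = 2.27×(1 + 4.34²/2) = 23.6 ft. ΔE = (y₂ − y₁)³/(4y₁y₂) = 10.1 ft. ΔE/E₁ = 10.1/23.6 = 0.429.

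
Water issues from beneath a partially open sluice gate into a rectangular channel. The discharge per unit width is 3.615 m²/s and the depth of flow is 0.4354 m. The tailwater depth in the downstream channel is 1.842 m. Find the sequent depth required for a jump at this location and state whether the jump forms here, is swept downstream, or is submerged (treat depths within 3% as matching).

y₂ = 2.266 m; the jump is swept downstream

V₁ = q/y₁ = 3.615/0.4354 = 8.303 m/s. Fr₁ = V₁/√(g·y₁) = 8.303/√(9.81×0.4354) = 4.017.
Bélanger equation: y₂/y₁ = ½[√(1 + 8Fr₁²) − 1] = ½[√130.11 − 1] = 5.203.
y₂ = 5.203 × 0.4354 = 2.266 m.
Tailwater y_tw = 1.842 m: y_tw < y₂, so the jump is swept downstream.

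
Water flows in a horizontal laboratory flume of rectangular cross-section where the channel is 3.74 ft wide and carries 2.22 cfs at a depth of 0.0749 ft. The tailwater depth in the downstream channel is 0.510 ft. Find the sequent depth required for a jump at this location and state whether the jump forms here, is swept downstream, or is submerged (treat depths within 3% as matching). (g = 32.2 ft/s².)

q = Q/b = 2.22/3.74 = 0.594 ft²/s; V₁ = q/y₁ = 7.93 ft/s. Fr₁ = V₁/√(g·y₁) = 5.10.
Conjugate-depth relation: y₂/y₁ = ½[√(1 + 8Fr₁²) − 1] = ½[√209.3 − 1] = 6.73.
y₂ = 6.73 × 0.0749 = 0.504 ft.
Tailwater y_tw = 0.510 ft: y_tw ≈ y₂, so the jump forms here.

y₂ = 0.504 ft; the jump forms here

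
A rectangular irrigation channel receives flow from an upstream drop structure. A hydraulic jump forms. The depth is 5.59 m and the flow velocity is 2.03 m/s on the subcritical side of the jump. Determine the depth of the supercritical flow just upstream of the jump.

y₁ = 0.742 m

Fr₂ = V₂/√(g·y₂) = 2.03/√(9.81×5.59) = 0.274.
The Bélanger relation is symmetric: y₁/y₂ = ½[√(1 + 8Fr₂²) − 1] = ½[√1.601 − 1] = 0.133.
y₁ = 0.133 × 5.59 = 0.742 m.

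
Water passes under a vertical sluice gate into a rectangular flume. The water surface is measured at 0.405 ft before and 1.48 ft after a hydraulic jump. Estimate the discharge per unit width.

q = 4.27 ft²/s

For a rectangular channel the momentum equation gives q² = ½·g·y₁·y₂·(y₁ + y₂) = ½×32.2×0.405×1.48×1.89 = 18.2.
q = √18.2 = 4.27 ft²/s.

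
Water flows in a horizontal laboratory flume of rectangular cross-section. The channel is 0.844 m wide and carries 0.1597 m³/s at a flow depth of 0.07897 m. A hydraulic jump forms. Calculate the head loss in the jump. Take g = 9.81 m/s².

ΔE = 0.07891 m

q = Q/b = 0.1597/0.844 = 0.1892 m²/s; V₁ = q/y₁ = 2.396 m/s. Fr₁ = V₁/√(g·y₁) = 2.722.
Sequent-depth ratio: y₂/y₁ = ½[√(1 + 8Fr₁²) − 1] = ½[√60.287 − 1] = 3.382.
y₂ = 3.382 × 0.07897 = 0.2671 m.
Head loss: ΔE = (y₂ − y₁)³/(4y₁y₂) = (0.2671 − 0.07897)³/(4×0.07897×0.2671) = 0.006658/0.08437 = 0.07891 m.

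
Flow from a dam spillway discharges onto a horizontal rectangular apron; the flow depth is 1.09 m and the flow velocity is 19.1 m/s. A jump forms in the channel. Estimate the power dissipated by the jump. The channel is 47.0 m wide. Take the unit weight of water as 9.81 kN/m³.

P = 104638 kW

Fr₁ = V₁/√(g·y₁) = 19.1/√(9.81×1.09) = 5.84.
By Bélanger, y₂/y₁ = ½[√(1 + 8Fr₁²) − 1] = ½[√273.9 − 1] = 7.78.
y₂ = 7.78 × 1.09 = 8.48 m.
Head loss: ΔE = (y₂ − y₁)³/(4y₁y₂) = (8.48 − 1.09)³/(4×1.09×8.48) = 403/37.0 = 10.9 m.
q = V₁·y₁ = 19.1 × 1.09 = 20.8 m²/s. Q = q·b = 20.8 × 47.0 = 978 m³/s. P = γ·Q·ΔE = 9.81 × 978 × 10.9 = 104638 kW.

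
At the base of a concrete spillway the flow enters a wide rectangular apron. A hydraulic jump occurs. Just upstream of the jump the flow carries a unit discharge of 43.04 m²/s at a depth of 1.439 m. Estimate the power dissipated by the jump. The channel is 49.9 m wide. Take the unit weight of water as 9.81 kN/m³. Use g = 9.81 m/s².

V₁ = q/y₁ = 43.04/1.439 = 29.91 m/s. Fr₁ = V₁/√(g·y₁) = 29.91/√(9.81×1.439) = 7.961.
By Bélanger, y₂/y₁ = ½[√(1 + 8Fr₁²) − 1] = ½[√507.97 − 1] = 10.77.
y₂ = 10.77 × 1.439 = 15.50 m.
Head loss: ΔE = (y₂ − y₁)³/(4y₁y₂) = (15.50 − 1.439)³/(4×1.439×15.50) = 2778/89.20 = 31.14 m.
Q = q·b = 43.04 × 49.9 = 2148 m³/s. P = γ·Q·ΔE = 9.81 × 2148 × 31.14 = 656187 kW.

P = 656187 kW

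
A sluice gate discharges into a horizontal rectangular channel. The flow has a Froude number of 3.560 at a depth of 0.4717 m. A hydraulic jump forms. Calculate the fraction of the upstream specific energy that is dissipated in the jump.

Fr₁ = 3.560 (given).
Conjugate-depth relation: y₂/y₁ = ½[√(1 + 8Fr₁²) − 1] = ½[√102.39 − 1] = 4.559.
y₂ = 4.559 × 0.4717 = 2.151 m.
E₁ = y₁(1 + Fr₁²/2) = 0.4717×(1 + 3.560²/2) = 3.461 m. ΔE = (y₂ − y₁)³/(4y₁y₂) = 1.166 m. ΔE/E₁ = 1.166/3.461 = 0.337.

ΔE/E₁ = 0.337 (33.7%)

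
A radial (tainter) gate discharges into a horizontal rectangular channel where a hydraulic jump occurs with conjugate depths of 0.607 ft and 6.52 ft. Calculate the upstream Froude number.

Fr₁ = 7.94

For a rectangular channel the momentum equation gives q² = ½·g·y₁·y₂·(y₁ + y₂) = ½×32.2×0.607×6.52×7.13 = 454.
q = √454 = 21.3 ft²/s.
V₁ = q/y₁ = 35.1 ft/s; Fr₁ = V₁/√(g·y₁) = 7.94.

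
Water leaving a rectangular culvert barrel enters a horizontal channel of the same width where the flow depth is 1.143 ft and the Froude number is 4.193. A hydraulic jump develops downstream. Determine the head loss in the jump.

Fr₁ = 4.193 (given).
Conjugate-depth relation: y₂/y₁ = ½[√(1 + 8Fr₁²) − 1] = ½[√141.65 − 1] = 5.451.
y₂ = 5.451 × 1.143 = 6.230 ft.
V₁ = Fr₁·√(g·y₁) = 4.193×√(32.2×1.143) = 25.44 ft/s; q = V₁·y₁ = 29.08 ft²/s. V₂ = q/y₂ = 29.08/6.230 = 4.667 ft/s. E₁ = y₁ + V₁²/2g = 11.19 ft; E₂ = y₂ + V₂²/2g = 6.568 ft. ΔE = E₁ − E₂ = 4.622 ft.

ΔE = 4.622 ft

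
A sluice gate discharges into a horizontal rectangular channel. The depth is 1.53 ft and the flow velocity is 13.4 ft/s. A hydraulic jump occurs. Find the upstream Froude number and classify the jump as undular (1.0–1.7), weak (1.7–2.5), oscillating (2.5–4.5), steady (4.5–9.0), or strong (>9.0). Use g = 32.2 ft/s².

Fr₁ = V₁/√(g·y₁) = 13.4/√(32.2×1.53) = 1.91.
Fr₁ = 1.91 lies in the weak range.

Fr₁ = 1.91; weak jump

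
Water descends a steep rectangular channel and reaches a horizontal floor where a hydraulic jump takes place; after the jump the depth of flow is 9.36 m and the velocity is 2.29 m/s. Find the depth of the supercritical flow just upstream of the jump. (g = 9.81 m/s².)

Fr₂ = V₂/√(g·y₂) = 2.29/√(9.81×9.36) = 0.239.
Since the conjugate-depth ratio holds either way, y₁/y₂ = ½[√(1 + 8Fr₂²) − 1] = ½[√1.457 − 1] = 0.104.
y₁ = 0.104 × 9.36 = 0.969 m.

y₁ = 0.969 m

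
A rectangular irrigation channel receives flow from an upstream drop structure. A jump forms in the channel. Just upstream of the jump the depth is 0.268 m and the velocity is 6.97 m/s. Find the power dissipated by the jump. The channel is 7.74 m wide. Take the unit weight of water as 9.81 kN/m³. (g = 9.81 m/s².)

P = 165 kW

Fr₁ = V₁/√(g·y₁) = 6.97/√(9.81×0.268) = 4.30.
Sequent-depth ratio: y₂/y₁ = ½[√(1 + 8Fr₁²) − 1] = ½[√148.8 − 1] = 5.60.
y₂ = 5.60 × 0.268 = 1.50 m.
Head loss: ΔE = (y₂ − y₁)³/(4y₁y₂) = (1.50 − 0.268)³/(4×0.268×1.50) = 1.87/1.61 = 1.16 m.
q = V₁·y₁ = 6.97 × 0.268 = 1.87 m²/s. Q = q·b = 1.87 × 7.74 = 14.5 m³/s. P = γ·Q·ΔE = 9.81 × 14.5 × 1.16 = 165 kW.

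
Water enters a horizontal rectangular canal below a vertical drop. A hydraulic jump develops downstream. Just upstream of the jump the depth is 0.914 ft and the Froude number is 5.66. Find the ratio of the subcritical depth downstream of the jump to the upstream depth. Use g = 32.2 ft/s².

y₂/y₁ = 7.52

Fr₁ = 5.66 (given).
Sequent-depth ratio: y₂/y₁ = ½[√(1 + 8Fr₁²) − 1] = ½[√257.3 − 1] = 7.52.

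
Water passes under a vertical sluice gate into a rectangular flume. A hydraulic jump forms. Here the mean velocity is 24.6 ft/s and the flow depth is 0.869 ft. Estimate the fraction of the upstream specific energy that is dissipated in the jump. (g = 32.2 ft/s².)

ΔE/E₁ = 0.459 (45.9%)

Fr₁ = V₁/√(g·y₁) = 24.6/√(32.2×0.869) = 4.65.
Bélanger equation: y₂/y₁ = ½[√(1 + 8Fr₁²) − 1] = ½[√174.0 − 1] = 6.10.
y₂ = 6.10 × 0.869 = 5.30 ft.
E₁ = y₁ + V₁²/2g = 10.3 ft. ΔE = (y₂ − y₁)³/(4y₁y₂) = 4.72 ft. ΔE/E₁ = 4.72/10.3 = 0.459.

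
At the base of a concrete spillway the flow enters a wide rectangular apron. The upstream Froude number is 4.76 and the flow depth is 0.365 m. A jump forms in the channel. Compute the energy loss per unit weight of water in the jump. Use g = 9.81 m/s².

ΔE = 2.11 m

Fr₁ = 4.76 (given).
Conjugate-depth relation: y₂/y₁ = ½[√(1 + 8Fr₁²) − 1] = ½[√182.3 − 1] = 6.25.
y₂ = 6.25 × 0.365 = 2.28 m.
Head loss: ΔE = (y₂ − y₁)³/(4y₁y₂) = (2.28 − 0.365)³/(4×0.365×2.28) = 7.04/3.33 = 2.11 m.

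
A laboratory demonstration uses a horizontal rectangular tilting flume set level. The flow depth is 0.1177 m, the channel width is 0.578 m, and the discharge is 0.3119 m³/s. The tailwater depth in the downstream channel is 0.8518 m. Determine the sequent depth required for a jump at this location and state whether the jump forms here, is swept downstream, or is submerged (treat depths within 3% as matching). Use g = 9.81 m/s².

y₂ = 0.6538 m; the jump is submerged

q = Q/b = 0.3119/0.578 = 0.5396 m²/s; V₁ = q/y₁ = 4.585 m/s. Fr₁ = V₁/√(g·y₁) = 4.267.
By Bélanger, y₂/y₁ = ½[√(1 + 8Fr₁²) − 1] = ½[√146.64 − 1] = 5.555.
y₂ = 5.555 × 0.1177 = 0.6538 m.
Tailwater y_tw = 0.8518 m: y_tw > y₂, so the jump is submerged.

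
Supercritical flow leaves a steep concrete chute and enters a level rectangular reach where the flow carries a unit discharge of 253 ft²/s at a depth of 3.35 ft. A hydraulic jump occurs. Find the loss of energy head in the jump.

ΔE = 58.2 ft

V₁ = q/y₁ = 253/3.35 = 75.5 ft/s. Fr₁ = V₁/√(g·y₁) = 75.5/√(32.2×3.35) = 7.27.
From the momentum equation for a rectangular channel, y₂/y₁ = ½[√(1 + 8Fr₁²) − 1] = ½[√424.0 − 1] = 9.80.
y₂ = 9.80 × 3.35 = 32.8 ft.
Head loss: ΔE = (y₂ − y₁)³/(4y₁y₂) = (32.8 − 3.35)³/(4×3.35×32.8) = 25582/440 = 58.2 ft.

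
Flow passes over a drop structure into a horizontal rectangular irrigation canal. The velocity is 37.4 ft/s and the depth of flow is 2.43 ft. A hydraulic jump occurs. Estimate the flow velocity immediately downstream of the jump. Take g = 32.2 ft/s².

V₂ = 6.80 ft/s

Fr₁ = V₁/√(g·y₁) = 37.4/√(32.2×2.43) = 4.23.
Conjugate-depth relation: y₂/y₁ = ½[√(1 + 8Fr₁²) − 1] = ½[√144.0 − 1] = 5.50.
y₂ = 5.50 × 2.43 = 13.4 ft.
q = V₁·y₁ = 37.4 × 2.43 = 90.9 ft²/s.
V₂ = q/y₂ = 90.9/13.4 = 6.80 ft/s.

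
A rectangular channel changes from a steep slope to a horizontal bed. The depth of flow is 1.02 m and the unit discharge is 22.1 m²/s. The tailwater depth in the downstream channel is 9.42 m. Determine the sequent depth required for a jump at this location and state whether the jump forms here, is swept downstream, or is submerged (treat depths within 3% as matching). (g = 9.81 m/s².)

y₂ = 9.38 m; the jump forms here

V₁ = q/y₁ = 22.1/1.02 = 21.7 m/s. Fr₁ = V₁/√(g·y₁) = 21.7/√(9.81×1.02) = 6.85.
Conjugate-depth relation: y₂/y₁ = ½[√(1 + 8Fr₁²) − 1] = ½[√376.3 − 1] = 9.20.
y₂ = 9.20 × 1.02 = 9.38 m.
Tailwater y_tw = 9.42 m: y_tw ≈ y₂, so the jump forms here.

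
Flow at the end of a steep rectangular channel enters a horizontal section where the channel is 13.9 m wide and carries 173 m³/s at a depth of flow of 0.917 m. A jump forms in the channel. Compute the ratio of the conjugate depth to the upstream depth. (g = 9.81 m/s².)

q = Q/b = 173/13.9 = 12.4 m²/s; V₁ = q/y₁ = 13.6 m/s. Fr₁ = V₁/√(g·y₁) = 4.53.
Sequent-depth ratio: y₂/y₁ = ½[√(1 + 8Fr₁²) − 1] = ½[√164.8 − 1] = 5.92.

y₂/y₁ = 5.92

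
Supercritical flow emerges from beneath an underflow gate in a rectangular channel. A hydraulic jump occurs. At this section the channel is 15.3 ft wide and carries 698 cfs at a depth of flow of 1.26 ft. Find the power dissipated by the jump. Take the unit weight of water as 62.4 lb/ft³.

P = 930 hp

q = Q/b = 698/15.3 = 45.6 ft²/s; V₁ = q/y₁ = 36.2 ft/s. Fr₁ = V₁/√(g·y₁) = 5.68.
Sequent-depth ratio: y₂/y₁ = ½[√(1 + 8Fr₁²) − 1] = ½[√259.5 − 1] = 7.55.
y₂ = 7.55 × 1.26 = 9.52 ft.
V₂ = q/y₂ = 45.6/9.52 = 4.79 ft/s. E₁ = y₁ + V₁²/2g = 21.6 ft; E₂ = y₂ + V₂²/2g = 9.88 ft. ΔE = E₁ − E₂ = 11.7 ft.
P = γ·Q·ΔE/550 = 62.4 × 698 × 11.7 / 550 = 930 hp.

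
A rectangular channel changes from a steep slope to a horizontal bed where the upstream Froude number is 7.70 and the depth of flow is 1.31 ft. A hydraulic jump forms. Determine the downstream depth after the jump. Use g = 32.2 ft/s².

Fr₁ = 7.70 (given).
Conjugate-depth relation: y₂/y₁ = ½[√(1 + 8Fr₁²) − 1] = ½[√475.3 − 1] = 10.4.
y₂ = 10.4 × 1.31 = 13.6 ft.

y₂ = 13.6 ft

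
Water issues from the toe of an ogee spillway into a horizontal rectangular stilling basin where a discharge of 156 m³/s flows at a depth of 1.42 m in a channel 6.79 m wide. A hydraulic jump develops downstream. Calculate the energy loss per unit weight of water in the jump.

ΔE = 6.32 m

q = Q/b = 156/6.79 = 23.0 m²/s; V₁ = q/y₁ = 16.2 m/s. Fr₁ = V₁/√(g·y₁) = 4.33.
By Bélanger, y₂/y₁ = ½[√(1 + 8Fr₁²) − 1] = ½[√151.3 − 1] = 5.65.
y₂ = 5.65 × 1.42 = 8.02 m.
V₂ = q/y₂ = 23.0/8.02 = 2.86 m/s. E₁ = y₁ + V₁²/2g = 14.8 m; E₂ = y₂ + V₂²/2g = 8.44 m. ΔE = E₁ − E₂ = 6.32 m.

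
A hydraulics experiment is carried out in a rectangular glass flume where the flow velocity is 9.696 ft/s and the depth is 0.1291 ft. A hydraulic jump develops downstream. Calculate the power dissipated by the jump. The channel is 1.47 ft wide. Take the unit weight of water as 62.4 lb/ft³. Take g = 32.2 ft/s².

P = 0.1556 hp

Fr₁ = V₁/√(g·y₁) = 9.696/√(32.2×0.1291) = 4.756.
Bélanger equation: y₂/y₁ = ½[√(1 + 8Fr₁²) − 1] = ½[√181.92 − 1] = 6.244.
y₂ = 6.244 × 0.1291 = 0.8061 ft.
Head loss: ΔE = (y₂ − y₁)³/(4y₁y₂) = (0.8061 − 0.1291)³/(4×0.1291×0.8061) = 0.3103/0.4163 = 0.7454 ft.
q = V₁·y₁ = 9.696 × 0.1291 = 1.252 ft²/s. Q = q·b = 1.252 × 1.47 = 1.840 cfs. P = γ·Q·ΔE/550 = 62.4 × 1.840 × 0.7454 / 550 = 0.1556 hp.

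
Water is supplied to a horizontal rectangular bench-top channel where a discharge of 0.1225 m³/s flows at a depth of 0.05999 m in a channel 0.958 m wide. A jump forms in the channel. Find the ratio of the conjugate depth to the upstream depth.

y₂/y₁ = 3.461

q = Q/b = 0.1225/0.958 = 0.1279 m²/s; V₁ = q/y₁ = 2.132 m/s. Fr₁ = V₁/√(g·y₁) = 2.779.
Bélanger equation: y₂/y₁ = ½[√(1 + 8Fr₁²) − 1] = ½[√62.763 − 1] = 3.461.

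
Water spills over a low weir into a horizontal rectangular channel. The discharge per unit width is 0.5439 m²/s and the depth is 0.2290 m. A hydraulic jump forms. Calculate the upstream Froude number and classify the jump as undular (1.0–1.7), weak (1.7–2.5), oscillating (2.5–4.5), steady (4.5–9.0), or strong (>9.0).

V₁ = q/y₁ = 0.5439/0.2290 = 2.375 m/s. Fr₁ = V₁/√(g·y₁) = 2.375/√(9.81×0.2290) = 1.585.
Fr₁ = 1.585 lies in the undular range.

Fr₁ = 1.585; undular jump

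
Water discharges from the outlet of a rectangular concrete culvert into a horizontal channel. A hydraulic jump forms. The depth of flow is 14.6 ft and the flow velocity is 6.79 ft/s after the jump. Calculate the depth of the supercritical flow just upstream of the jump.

Fr₂ = V₂/√(g·y₂) = 6.79/√(32.2×14.6) = 0.313.
From the momentum equation (using Fr₂), y₁/y₂ = ½[√(1 + 8Fr₂²) − 1] = ½[√1.785 − 1] = 0.168.
y₁ = 0.168 × 14.6 = 2.45 ft.

y₁ = 2.45 ft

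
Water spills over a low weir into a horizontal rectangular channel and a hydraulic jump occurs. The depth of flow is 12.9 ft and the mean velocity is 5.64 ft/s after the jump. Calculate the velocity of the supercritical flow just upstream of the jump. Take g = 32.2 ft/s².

Fr₂ = V₂/√(g·y₂) = 5.64/√(32.2×12.9) = 0.277.
Since the conjugate-depth ratio holds either way, y₁/y₂ = ½[√(1 + 8Fr₂²) − 1] = ½[√1.613 − 1] = 0.135.
y₁ = 0.135 × 12.9 = 1.74 ft.
V₁ = q/y₁ = 72.8/1.74 = 41.8 ft/s.

V₁ = 41.8 ft/s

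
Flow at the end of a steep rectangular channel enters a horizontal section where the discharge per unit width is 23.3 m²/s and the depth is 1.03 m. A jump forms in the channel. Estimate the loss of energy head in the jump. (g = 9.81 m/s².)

V₁ = q/y₁ = 23.3/1.03 = 22.6 m/s. Fr₁ = V₁/√(g·y₁) = 22.6/√(9.81×1.03) = 7.12.
By Bélanger, y₂/y₁ = ½[√(1 + 8Fr₁²) − 1] = ½[√406.2 − 1] = 9.58.
y₂ = 9.58 × 1.03 = 9.86 m.
Head loss: ΔE = (y₂ − y₁)³/(4y₁y₂) = (9.86 − 1.03)³/(4×1.03×9.86) = 689/40.6 = 17.0 m.

ΔE = 17.0 m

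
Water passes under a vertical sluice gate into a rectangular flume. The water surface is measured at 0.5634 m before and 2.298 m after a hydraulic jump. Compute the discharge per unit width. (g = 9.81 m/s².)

For a rectangular channel the momentum equation gives q² = ½·g·y₁·y₂·(y₁ + y₂) = ½×9.81×0.5634×2.298×2.861 = 18.17.
q = √18.17 = 4.263 m²/s.

q = 4.263 m²/s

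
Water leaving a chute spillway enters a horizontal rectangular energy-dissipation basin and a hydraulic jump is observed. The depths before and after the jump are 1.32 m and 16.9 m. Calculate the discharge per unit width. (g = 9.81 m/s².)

q = 44.7 m²/s

For a rectangular channel the momentum equation gives q² = ½·g·y₁·y₂·(y₁ + y₂) = ½×9.81×1.32×16.9×18.2 = 1994.
q = √1994 = 44.7 m²/s.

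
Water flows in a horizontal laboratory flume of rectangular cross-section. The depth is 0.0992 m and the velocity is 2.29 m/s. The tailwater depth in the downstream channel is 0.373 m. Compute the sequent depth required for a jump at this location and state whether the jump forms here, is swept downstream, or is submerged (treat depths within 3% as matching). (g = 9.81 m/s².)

y₂ = 0.280 m; the jump is submerged

Fr₁ = V₁/√(g·y₁) = 2.29/√(9.81×0.0992) = 2.32.
Sequent-depth ratio: y₂/y₁ = ½[√(1 + 8Fr₁²) − 1] = ½[√44.11 − 1] = 2.82.
y₂ = 2.82 × 0.0992 = 0.280 m.
Tailwater y_tw = 0.373 m: y_tw > y₂, so the jump is submerged.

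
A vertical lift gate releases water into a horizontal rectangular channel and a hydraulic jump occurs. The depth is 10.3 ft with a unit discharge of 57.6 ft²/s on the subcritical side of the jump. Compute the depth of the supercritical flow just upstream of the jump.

V₂ = q/y₂ = 57.6/10.3 = 5.59 ft/s; Fr₂ = V₂/√(g·y₂) = 0.307.
Applying the sequent-depth relation in reverse, y₁/y₂ = ½[√(1 + 8Fr₂²) − 1] = ½[√1.754 − 1] = 0.162.
y₁ = 0.162 × 10.3 = 1.67 ft.

y₁ = 1.67 ft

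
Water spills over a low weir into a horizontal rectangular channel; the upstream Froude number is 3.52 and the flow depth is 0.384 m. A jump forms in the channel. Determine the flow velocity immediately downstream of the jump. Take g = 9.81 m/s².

Fr₁ = 3.52 (given).
By Bélanger, y₂/y₁ = ½[√(1 + 8Fr₁²) − 1] = ½[√100.1 − 1] = 4.50.
y₂ = 4.50 × 0.384 = 1.73 m.
V₁ = Fr₁·√(g·y₁) = 3.52×√(9.81×0.384) = 6.83 m/s; q = V₁·y₁ = 2.62 m²/s.
V₂ = q/y₂ = 2.62/1.73 = 1.52 m/s.

V₂ = 1.52 m/s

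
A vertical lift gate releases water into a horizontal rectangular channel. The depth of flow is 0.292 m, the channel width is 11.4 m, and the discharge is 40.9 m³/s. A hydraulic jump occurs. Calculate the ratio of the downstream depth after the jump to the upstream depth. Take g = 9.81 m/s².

y₂/y₁ = 9.78

q = Q/b = 40.9/11.4 = 3.59 m²/s; V₁ = q/y₁ = 12.3 m/s. Fr₁ = V₁/√(g·y₁) = 7.26.
From the momentum equation for a rectangular channel, y₂/y₁ = ½[√(1 + 8Fr₁²) − 1] = ½[√422.6 − 1] = 9.78.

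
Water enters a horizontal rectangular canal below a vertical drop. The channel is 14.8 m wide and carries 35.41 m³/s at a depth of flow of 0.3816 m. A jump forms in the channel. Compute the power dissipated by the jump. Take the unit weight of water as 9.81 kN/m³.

q = Q/b = 35.41/14.8 = 2.393 m²/s; V₁ = q/y₁ = 6.270 m/s. Fr₁ = V₁/√(g·y₁) = 3.241.
By Bélanger, y₂/y₁ = ½[√(1 + 8Fr₁²) − 1] = ½[√85.009 − 1] = 4.110.
y₂ = 4.110 × 0.3816 = 1.568 m.
Head loss: ΔE = (y₂ − y₁)³/(4y₁y₂) = (1.568 − 0.3816)³/(4×0.3816×1.568) = 1.672/2.394 = 0.6982 m.
P = γ·Q·ΔE = 9.81 × 35.41 × 0.6982 = 242.5 kW.

P = 242.5 kW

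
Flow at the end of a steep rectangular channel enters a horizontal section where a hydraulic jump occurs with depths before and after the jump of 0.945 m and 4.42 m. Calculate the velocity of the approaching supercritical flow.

V₁ = 11.1 m/s

For a rectangular channel the momentum equation gives q² = ½·g·y₁·y₂·(y₁ + y₂) = ½×9.81×0.945×4.42×5.37 = 110.
q = √110 = 10.5 m²/s.
V₁ = q/y₁ = 10.5/0.945 = 11.1 m/s.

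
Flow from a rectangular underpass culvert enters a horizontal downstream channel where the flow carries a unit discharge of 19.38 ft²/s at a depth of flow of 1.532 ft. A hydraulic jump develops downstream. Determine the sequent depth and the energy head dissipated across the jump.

y₂ = 3.211 ft; ΔE = 0.2404 ft

V₁ = q/y₁ = 19.38/1.532 = 12.65 ft/s. Fr₁ = V₁/√(g·y₁) = 12.65/√(32.2×1.532) = 1.801.
Sequent-depth ratio: y₂/y₁ = ½[√(1 + 8Fr₁²) − 1] = ½[√26.952 − 1] = 2.096.
y₂ = 2.096 × 1.532 = 3.211 ft.
V₂ = q/y₂ = 19.38/3.211 = 6.036 ft/s. E₁ = y₁ + V₁²/2g = 4.017 ft; E₂ = y₂ + V₂²/2g = 3.776 ft. ΔE = E₁ − E₂ = 0.2404 ft.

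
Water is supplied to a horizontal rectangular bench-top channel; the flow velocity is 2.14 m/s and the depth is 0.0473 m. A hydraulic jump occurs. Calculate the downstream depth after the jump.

y₂ = 0.188 m

Fr₁ = V₁/√(g·y₁) = 2.14/√(9.81×0.0473) = 3.14.
By Bélanger, y₂/y₁ = ½[√(1 + 8Fr₁²) − 1] = ½[√79.96 − 1] = 3.97.
y₂ = 3.97 × 0.0473 = 0.188 m.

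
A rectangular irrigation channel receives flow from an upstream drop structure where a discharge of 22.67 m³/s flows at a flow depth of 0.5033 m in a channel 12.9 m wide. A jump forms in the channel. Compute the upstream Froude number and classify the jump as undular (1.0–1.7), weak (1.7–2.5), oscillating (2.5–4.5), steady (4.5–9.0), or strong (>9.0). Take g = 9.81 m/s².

q = Q/b = 22.67/12.9 = 1.757 m²/s; V₁ = q/y₁ = 3.492 m/s. Fr₁ = V₁/√(g·y₁) = 1.571.
Fr₁ = 1.571 lies in the undular range.

Fr₁ = 1.571; undular jump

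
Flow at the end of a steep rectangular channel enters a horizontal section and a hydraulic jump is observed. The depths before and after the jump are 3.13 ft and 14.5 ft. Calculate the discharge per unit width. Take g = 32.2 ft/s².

q = 113 ft²/s

For a rectangular channel the momentum equation gives q² = ½·g·y₁·y₂·(y₁ + y₂) = ½×32.2×3.13×14.5×17.6 = 12882.
q = √12882 = 113 ft²/s.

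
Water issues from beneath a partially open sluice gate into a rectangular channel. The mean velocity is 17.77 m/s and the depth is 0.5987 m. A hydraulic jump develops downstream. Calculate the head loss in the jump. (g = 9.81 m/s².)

Fr₁ = V₁/√(g·y₁) = 17.77/√(9.81×0.5987) = 7.332.
By Bélanger, y₂/y₁ = ½[√(1 + 8Fr₁²) − 1] = ½[√431.12 − 1] = 9.882.
y₂ = 9.882 × 0.5987 = 5.916 m.
q = V₁·y₁ = 17.77 × 0.5987 = 10.64 m²/s. V₂ = q/y₂ = 10.64/5.916 = 1.798 m/s. E₁ = y₁ + V₁²/2g = 16.69 m; E₂ = y₂ + V₂²/2g = 6.081 m. ΔE = E₁ − E₂ = 10.61 m.

ΔE = 10.61 m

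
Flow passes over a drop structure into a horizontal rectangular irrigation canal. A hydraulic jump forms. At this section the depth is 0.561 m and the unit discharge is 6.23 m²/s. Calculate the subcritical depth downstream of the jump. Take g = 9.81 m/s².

V₁ = q/y₁ = 6.23/0.561 = 11.1 m/s. Fr₁ = V₁/√(g·y₁) = 11.1/√(9.81×0.561) = 4.73.
Bélanger equation: y₂/y₁ = ½[√(1 + 8Fr₁²) − 1] = ½[√180.3 − 1] = 6.21.
y₂ = 6.21 × 0.561 = 3.49 m.

y₂ = 3.49 m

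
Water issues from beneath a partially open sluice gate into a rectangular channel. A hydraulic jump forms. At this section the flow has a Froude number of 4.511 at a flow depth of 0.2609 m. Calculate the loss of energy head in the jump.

ΔE = 1.300 m

Fr₁ = 4.511 (given).
Bélanger equation: y₂/y₁ = ½[√(1 + 8Fr₁²) − 1] = ½[√163.79 − 1] = 5.899.
y₂ = 5.899 × 0.2609 = 1.539 m.
Head loss: ΔE = (y₂ − y₁)³/(4y₁y₂) = (1.539 − 0.2609)³/(4×0.2609×1.539) = 2.088/1.606 = 1.300 m.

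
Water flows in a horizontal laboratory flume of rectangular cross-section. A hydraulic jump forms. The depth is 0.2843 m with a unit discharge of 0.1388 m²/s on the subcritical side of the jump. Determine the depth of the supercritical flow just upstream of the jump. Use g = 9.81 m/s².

y₁ = 0.04230 m

V₂ = q/y₂ = 0.1388/0.2843 = 0.4882 m/s; Fr₂ = V₂/√(g·y₂) = 0.2923.
From the momentum equation (using Fr₂), y₁/y₂ = ½[√(1 + 8Fr₂²) − 1] = ½[√1.6837 − 1] = 0.1488.
y₁ = 0.1488 × 0.2843 = 0.04230 m.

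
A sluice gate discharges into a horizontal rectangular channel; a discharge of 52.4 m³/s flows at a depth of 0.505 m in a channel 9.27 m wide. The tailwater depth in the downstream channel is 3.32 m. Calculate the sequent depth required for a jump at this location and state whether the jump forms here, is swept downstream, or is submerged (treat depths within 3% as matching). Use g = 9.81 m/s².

y₂ = 3.35 m; the jump forms here

q = Q/b = 52.4/9.27 = 5.65 m²/s; V₁ = q/y₁ = 11.2 m/s. Fr₁ = V₁/√(g·y₁) = 5.03.
Conjugate-depth relation: y₂/y₁ = ½[√(1 + 8Fr₁²) − 1] = ½[√203.3 − 1] = 6.63.
y₂ = 6.63 × 0.505 = 3.35 m.
Tailwater y_tw = 3.32 m: y_tw ≈ y₂, so the jump forms here.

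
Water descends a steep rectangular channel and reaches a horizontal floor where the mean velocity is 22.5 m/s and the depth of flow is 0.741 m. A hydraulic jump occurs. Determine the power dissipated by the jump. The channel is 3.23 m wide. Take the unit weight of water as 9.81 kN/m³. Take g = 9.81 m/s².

P = 9488 kW

Fr₁ = V₁/√(g·y₁) = 22.5/√(9.81×0.741) = 8.35.
Conjugate-depth relation: y₂/y₁ = ½[√(1 + 8Fr₁²) − 1] = ½[√558.1 − 1] = 11.3.
y₂ = 11.3 × 0.741 = 8.38 m.
q = V₁·y₁ = 22.5 × 0.741 = 16.7 m²/s. V₂ = q/y₂ = 16.7/8.38 = 1.99 m/s. E₁ = y₁ + V₁²/2g = 26.5 m; E₂ = y₂ + V₂²/2g = 8.58 m. ΔE = E₁ − E₂ = 18.0 m.
Q = q·b = 16.7 × 3.23 = 53.9 m³/s. P = γ·Q·ΔE = 9.81 × 53.9 × 18.0 = 9488 kW.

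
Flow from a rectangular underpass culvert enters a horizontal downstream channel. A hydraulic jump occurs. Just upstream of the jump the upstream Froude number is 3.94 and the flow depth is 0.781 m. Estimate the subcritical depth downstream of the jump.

Fr₁ = 3.94 (given).
From the momentum equation for a rectangular channel, y₂/y₁ = ½[√(1 + 8Fr₁²) − 1] = ½[√125.2 − 1] = 5.09.
y₂ = 5.09 × 0.781 = 3.98 m.

y₂ = 3.98 m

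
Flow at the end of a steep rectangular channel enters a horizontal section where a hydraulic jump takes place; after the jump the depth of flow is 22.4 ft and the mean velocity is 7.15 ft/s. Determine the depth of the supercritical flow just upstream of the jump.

Fr₂ = V₂/√(g·y₂) = 7.15/√(32.2×22.4) = 0.266.
Applying the sequent-depth relation in reverse, y₁/y₂ = ½[√(1 + 8Fr₂²) − 1] = ½[√1.567 − 1] = 0.126.
y₁ = 0.126 × 22.4 = 2.82 ft.

y₁ = 2.82 ft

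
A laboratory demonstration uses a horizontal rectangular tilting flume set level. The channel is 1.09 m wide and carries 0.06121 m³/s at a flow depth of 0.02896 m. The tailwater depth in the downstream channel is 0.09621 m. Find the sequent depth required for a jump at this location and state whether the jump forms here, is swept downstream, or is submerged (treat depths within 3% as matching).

q = Q/b = 0.06121/1.09 = 0.05616 m²/s; V₁ = q/y₁ = 1.939 m/s. Fr₁ = V₁/√(g·y₁) = 3.638.
By Bélanger, y₂/y₁ = ½[√(1 + 8Fr₁²) − 1] = ½[√106.88 − 1] = 4.669.
y₂ = 4.669 × 0.02896 = 0.1352 m.
Tailwater y_tw = 0.09621 m: y_tw < y₂, so the jump is swept downstream.

y₂ = 0.1352 m; the jump is swept downstream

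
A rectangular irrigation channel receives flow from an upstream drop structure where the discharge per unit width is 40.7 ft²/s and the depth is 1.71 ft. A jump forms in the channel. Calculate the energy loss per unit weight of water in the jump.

V₁ = q/y₁ = 40.7/1.71 = 23.8 ft/s. Fr₁ = V₁/√(g·y₁) = 23.8/√(32.2×1.71) = 3.21.
From the momentum equation for a rectangular channel, y₂/y₁ = ½[√(1 + 8Fr₁²) − 1] = ½[√83.31 − 1] = 4.06.
y₂ = 4.06 × 1.71 = 6.95 ft.
V₂ = q/y₂ = 40.7/6.95 = 5.86 ft/s. E₁ = y₁ + V₁²/2g = 10.5 ft; E₂ = y₂ + V₂²/2g = 7.48 ft. ΔE = E₁ − E₂ = 3.03 ft.

ΔE = 3.03 ft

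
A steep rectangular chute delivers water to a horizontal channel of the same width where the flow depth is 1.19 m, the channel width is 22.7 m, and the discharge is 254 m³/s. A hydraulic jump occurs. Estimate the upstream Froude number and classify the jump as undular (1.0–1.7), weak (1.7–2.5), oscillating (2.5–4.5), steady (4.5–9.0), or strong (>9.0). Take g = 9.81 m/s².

Fr₁ = 2.75; oscillating jump

q = Q/b = 254/22.7 = 11.2 m²/s; V₁ = q/y₁ = 9.40 m/s. Fr₁ = V₁/√(g·y₁) = 2.75.
Fr₁ = 2.75 lies in the oscillating range.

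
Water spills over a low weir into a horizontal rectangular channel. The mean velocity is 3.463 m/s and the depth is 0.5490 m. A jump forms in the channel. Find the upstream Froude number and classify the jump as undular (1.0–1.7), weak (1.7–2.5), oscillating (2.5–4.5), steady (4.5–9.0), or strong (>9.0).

Fr₁ = 1.492; undular jump

Fr₁ = V₁/√(g·y₁) = 3.463/√(9.81×0.5490) = 1.492.
Fr₁ = 1.492 lies in the undular range.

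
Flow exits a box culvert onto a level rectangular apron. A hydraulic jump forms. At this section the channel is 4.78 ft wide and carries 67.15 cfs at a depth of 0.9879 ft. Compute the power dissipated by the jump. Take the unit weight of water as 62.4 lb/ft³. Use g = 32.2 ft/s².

P = 5.624 hp

q = Q/b = 67.15/4.78 = 14.05 ft²/s; V₁ = q/y₁ = 14.22 ft/s. Fr₁ = V₁/√(g·y₁) = 2.521.
Conjugate-depth relation: y₂/y₁ = ½[√(1 + 8Fr₁²) − 1] = ½[√51.855 − 1] = 3.101.
y₂ = 3.101 × 0.9879 = 3.063 ft.
Head loss: ΔE = (y₂ − y₁)³/(4y₁y₂) = (3.063 − 0.9879)³/(4×0.9879×3.063) = 8.935/12.10 = 0.7382 ft.
P = γ·Q·ΔE/550 = 62.4 × 67.15 × 0.7382 / 550 = 5.624 hp.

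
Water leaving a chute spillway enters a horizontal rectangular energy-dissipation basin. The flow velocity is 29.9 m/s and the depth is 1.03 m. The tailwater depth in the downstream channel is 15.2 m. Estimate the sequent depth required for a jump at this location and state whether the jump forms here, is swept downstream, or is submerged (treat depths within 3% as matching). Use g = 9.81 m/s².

y₂ = 13.2 m; the jump is submerged

Fr₁ = V₁/√(g·y₁) = 29.9/√(9.81×1.03) = 9.41.
Bélanger equation: y₂/y₁ = ½[√(1 + 8Fr₁²) − 1] = ½[√708.8 − 1] = 12.8.
y₂ = 12.8 × 1.03 = 13.2 m.
Tailwater y_tw = 15.2 m: y_tw > y₂, so the jump is submerged.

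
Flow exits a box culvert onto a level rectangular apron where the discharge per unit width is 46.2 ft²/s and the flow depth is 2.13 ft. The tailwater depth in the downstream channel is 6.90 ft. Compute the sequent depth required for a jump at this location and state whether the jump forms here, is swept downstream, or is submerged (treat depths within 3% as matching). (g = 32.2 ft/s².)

y₂ = 6.90 ft; the jump forms here

V₁ = q/y₁ = 46.2/2.13 = 21.7 ft/s. Fr₁ = V₁/√(g·y₁) = 21.7/√(32.2×2.13) = 2.62.
By Bélanger, y₂/y₁ = ½[√(1 + 8Fr₁²) − 1] = ½[√55.88 − 1] = 3.24.
y₂ = 3.24 × 2.13 = 6.90 ft.
Tailwater y_tw = 6.90 ft: y_tw ≈ y₂, so the jump forms here.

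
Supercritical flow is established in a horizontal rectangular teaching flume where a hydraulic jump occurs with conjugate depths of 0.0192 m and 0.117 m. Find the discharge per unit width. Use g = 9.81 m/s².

q = 0.0387 m²/s

For a rectangular channel the momentum equation gives q² = ½·g·y₁·y₂·(y₁ + y₂) = ½×9.81×0.0192×0.117×0.136 = 0.00150.
q = √0.00150 = 0.0387 m²/s.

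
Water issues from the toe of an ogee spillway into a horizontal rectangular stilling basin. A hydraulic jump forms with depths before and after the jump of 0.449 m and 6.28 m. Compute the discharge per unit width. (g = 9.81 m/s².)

For a rectangular channel the momentum equation gives q² = ½·g·y₁·y₂·(y₁ + y₂) = ½×9.81×0.449×6.28×6.73 = 93.1.
q = √93.1 = 9.65 m²/s.

q = 9.65 m²/s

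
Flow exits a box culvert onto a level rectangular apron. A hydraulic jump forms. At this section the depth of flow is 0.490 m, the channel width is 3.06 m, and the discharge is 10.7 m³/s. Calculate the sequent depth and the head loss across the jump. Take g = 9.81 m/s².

y₂ = 2.02 m; ΔE = 0.910 m

q = Q/b = 10.7/3.06 = 3.50 m²/s; V₁ = q/y₁ = 7.14 m/s. Fr₁ = V₁/√(g·y₁) = 3.25.
By Bélanger, y₂/y₁ = ½[√(1 + 8Fr₁²) − 1] = ½[√85.75 − 1] = 4.13.
y₂ = 4.13 × 0.490 = 2.02 m.
V₂ = q/y₂ = 3.50/2.02 = 1.73 m/s. E₁ = y₁ + V₁²/2g = 3.09 m; E₂ = y₂ + V₂²/2g = 2.18 m. ΔE = E₁ − E₂ = 0.910 m.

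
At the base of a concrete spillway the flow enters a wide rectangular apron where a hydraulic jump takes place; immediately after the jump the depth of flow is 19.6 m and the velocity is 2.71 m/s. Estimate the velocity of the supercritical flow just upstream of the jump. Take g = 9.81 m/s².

V₁ = 38.0 m/s

Fr₂ = V₂/√(g·y₂) = 2.71/√(9.81×19.6) = 0.195.
The Bélanger relation is symmetric: y₁/y₂ = ½[√(1 + 8Fr₂²) − 1] = ½[√1.306 − 1] = 0.0713.
y₁ = 0.0713 × 19.6 = 1.40 m.
V₁ = q/y₁ = 53.1/1.40 = 38.0 m/s.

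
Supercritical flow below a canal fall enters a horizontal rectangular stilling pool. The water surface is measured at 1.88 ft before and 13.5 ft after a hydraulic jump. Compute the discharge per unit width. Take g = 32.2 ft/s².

q = 79.3 ft²/s

For a rectangular channel the momentum equation gives q² = ½·g·y₁·y₂·(y₁ + y₂) = ½×32.2×1.88×13.5×15.4 = 6285.
q = √6285 = 79.3 ft²/s.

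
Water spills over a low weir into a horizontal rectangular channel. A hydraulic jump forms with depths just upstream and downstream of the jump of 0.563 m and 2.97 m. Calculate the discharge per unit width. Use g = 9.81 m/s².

For a rectangular channel the momentum equation gives q² = ½·g·y₁·y₂·(y₁ + y₂) = ½×9.81×0.563×2.97×3.53 = 29.0.
q = √29.0 = 5.38 m²/s.

q = 5.38 m²/s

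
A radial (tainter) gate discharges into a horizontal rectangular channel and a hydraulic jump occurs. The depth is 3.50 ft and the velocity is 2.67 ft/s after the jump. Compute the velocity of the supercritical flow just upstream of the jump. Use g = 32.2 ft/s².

Fr₂ = V₂/√(g·y₂) = 2.67/√(32.2×3.50) = 0.252.
From the momentum equation (using Fr₂), y₁/y₂ = ½[√(1 + 8Fr₂²) − 1] = ½[√1.506 − 1] = 0.114.
y₁ = 0.114 × 3.50 = 0.398 ft.
V₁ = q/y₁ = 9.34/0.398 = 23.5 ft/s.

V₁ = 23.5 ft/s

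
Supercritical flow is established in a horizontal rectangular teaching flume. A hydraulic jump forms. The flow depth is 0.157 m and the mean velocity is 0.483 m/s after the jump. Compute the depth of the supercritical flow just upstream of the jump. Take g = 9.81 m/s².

y₁ = 0.0382 m

Fr₂ = V₂/√(g·y₂) = 0.483/√(9.81×0.157) = 0.389.
Since the conjugate-depth ratio holds either way, y₁/y₂ = ½[√(1 + 8Fr₂²) − 1] = ½[√2.212 − 1] = 0.244.
y₁ = 0.244 × 0.157 = 0.0382 m.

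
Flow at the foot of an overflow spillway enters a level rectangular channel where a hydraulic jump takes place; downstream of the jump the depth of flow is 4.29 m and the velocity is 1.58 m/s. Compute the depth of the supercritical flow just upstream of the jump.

y₁ = 0.460 m

Fr₂ = V₂/√(g·y₂) = 1.58/√(9.81×4.29) = 0.244.
From the momentum equation (using Fr₂), y₁/y₂ = ½[√(1 + 8Fr₂²) − 1] = ½[√1.475 − 1] = 0.107.
y₁ = 0.107 × 4.29 = 0.460 m.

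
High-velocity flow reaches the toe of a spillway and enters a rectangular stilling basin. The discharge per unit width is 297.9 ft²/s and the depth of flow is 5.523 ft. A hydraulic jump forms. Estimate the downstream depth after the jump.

y₂ = 28.95 ft

V₁ = q/y₁ = 297.9/5.523 = 53.94 ft/s. Fr₁ = V₁/√(g·y₁) = 53.94/√(32.2×5.523) = 4.045.
From the momentum equation for a rectangular channel, y₂/y₁ = ½[√(1 + 8Fr₁²) − 1] = ½[√131.87 − 1] = 5.242.
y₂ = 5.242 × 5.523 = 28.95 ft.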